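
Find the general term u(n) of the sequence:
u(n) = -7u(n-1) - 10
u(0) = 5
First-order linear non-homogeneous.
Homogeneous solution: u_h(n) = A·(-7)^n.
Try constant particular solution u_p = K: K = -7K - 10 ⇒ K = - \frac{5}{4}.
General: u(n) = A·(-7)^n - \frac{5}{4}.
Apply u(0) = 5: A - \frac{5}{4} = 5 ⇒ A = \frac{25}{4}.
So u(n) = \frac{25 \left(-7\right)^{n}}{4} - \frac{5}{4}.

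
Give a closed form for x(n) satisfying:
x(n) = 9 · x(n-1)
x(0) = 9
Pure geometric recurrence with ratio 9.
By induction x(n) = x(0) · (9)^n = 9 \cdot 9^{n}.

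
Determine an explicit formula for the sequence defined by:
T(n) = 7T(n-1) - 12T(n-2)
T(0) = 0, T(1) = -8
Characteristic equation: x² - 7x + 12 = 0, which factors as (x - (3))(x - (4)) = 0.
Roots r₁ = 3, r₂ = 4 (distinct).
General solution: T(n) = A·(3)^n + B·(4)^n.
From T(0) = 0: A + B = 0.
From T(1) = -8: 3A + 4B = -8.
Solving: A = 8, B = -8.
So T(n) = 8 \cdot 3^{n} - 8 \cdot 4^{n}.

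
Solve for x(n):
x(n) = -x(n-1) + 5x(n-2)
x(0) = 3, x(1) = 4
Characteristic equation: x² + x - 5 = 0.
Discriminant Δ = (-1)² + 4·(5) = 21.
Roots r₁,₂ = (-1 ± √21)/2, so r₁ = - \frac{1}{2} + \frac{\sqrt{21}}{2}, r₂ = - \frac{\sqrt{21}}{2} - \frac{1}{2}.
General solution: x(n) = A·r₁^n + B·r₂^n.
From the initial conditions, A + B = 3 and r₁A + r₂B = 4.
Since r₁ - r₂ = √21: A = (4 - (3)r₂)/√21 = \frac{11 \sqrt{21}}{42} + \frac{3}{2}, and B = 3 - A = \frac{3}{2} - \frac{11 \sqrt{21}}{42}.
So x(n) = \left(\frac{11 \sqrt{21}}{42} + \frac{3}{2}\right)\left(- \frac{1}{2} + \frac{\sqrt{21}}{2}\right)^n + \left(\frac{3}{2} - \frac{11 \sqrt{21}}{42}\right)\left(- \frac{\sqrt{21}}{2} - \frac{1}{2}\right)^n.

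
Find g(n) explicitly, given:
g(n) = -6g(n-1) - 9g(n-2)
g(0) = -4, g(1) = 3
Characteristic equation: x² + 6x + 9 = 0, which is (x - (-3))².
Repeated root r = -3.
General solution: g(n) = (A + Bn)·(-3)^n.
From g(0) = -4: A = -4.
From g(1) = 3: (A + B)·(-3) = 3 ⇒ B = 3.
So g(n) = \left(3 n - 4\right) \cdot (-3)^n.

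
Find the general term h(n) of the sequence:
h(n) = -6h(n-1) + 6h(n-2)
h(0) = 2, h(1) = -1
Characteristic equation: x² + 6x - 6 = 0.
Discriminant Δ = (-6)² + 4·(6) = 60.
Roots r₁,₂ = (-6 ± √60)/2, so r₁ = -3 + \sqrt{15}, r₂ = - \sqrt{15} - 3.
General solution: h(n) = A·r₁^n + B·r₂^n.
From the initial conditions, A + B = 2 and r₁A + r₂B = -1.
Since r₁ - r₂ = √60: A = (-1 - (2)r₂)/√60 = \frac{\sqrt{15}}{6} + 1, and B = 2 - A = 1 - \frac{\sqrt{15}}{6}.
So h(n) = \left(\frac{\sqrt{15}}{6} + 1\right)\left(-3 + \sqrt{15}\right)^n + \left(1 - \frac{\sqrt{15}}{6}\right)\left(- \sqrt{15} - 3\right)^n.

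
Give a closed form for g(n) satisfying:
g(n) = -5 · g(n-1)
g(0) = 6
Pure geometric recurrence with ratio -5.
By induction g(n) = g(0) · (-5)^n = 6 \left(-5\right)^{n}.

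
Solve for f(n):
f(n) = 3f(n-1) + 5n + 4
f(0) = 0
First-order linear with linear forcing.
Homogeneous solution: f_h(n) = A·(3)^n.
Try particular f_p(n) = pn + q. Substituting:
  pn + q = 3(p(n-1) + q) + 5n + 4.
Matching the n-coefficient: p = 3p + 5 ⇒ p = - \frac{5}{2}.
Matching constants: q = -3p + 3q + 4 ⇒ q = - \frac{23}{4}.
General: f(n) = A·(3)^n - \frac{5 n}{2} - \frac{23}{4}.
Apply f(0) = 0: A - \frac{23}{4} = 0 ⇒ A = \frac{23}{4}.
So f(n) = \frac{23 \cdot 3^{n}}{4} - \frac{5 n}{2} - \frac{23}{4}.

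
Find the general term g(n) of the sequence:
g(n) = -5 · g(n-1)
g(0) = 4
Pure geometric recurrence with ratio -5.
By induction g(n) = g(0) · (-5)^n = 4 \left(-5\right)^{n}.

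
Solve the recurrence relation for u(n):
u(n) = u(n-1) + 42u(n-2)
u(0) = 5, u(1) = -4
Characteristic equation: x² - x - 42 = 0, which factors as (x - (-6))(x - (7)) = 0.
Roots r₁ = -6, r₂ = 7 (distinct).
General solution: u(n) = A·(-6)^n + B·(7)^n.
From u(0) = 5: A + B = 5.
From u(1) = -4: -6A + 7B = -4.
Solving: A = 3, B = 2.
So u(n) = 3 \left(-6\right)^{n} + 2 \cdot 7^{n}.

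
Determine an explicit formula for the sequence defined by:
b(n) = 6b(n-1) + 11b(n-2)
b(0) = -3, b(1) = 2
Characteristic equation: x² - 6x - 11 = 0.
Discriminant Δ = (6)² + 4·(11) = 80.
Roots r₁,₂ = (6 ± √80)/2, so r₁ = 3 + 2 \sqrt{5}, r₂ = 3 - 2 \sqrt{5}.
General solution: b(n) = A·r₁^n + B·r₂^n.
From the initial conditions, A + B = -3 and r₁A + r₂B = 2.
Since r₁ - r₂ = √80: A = (2 - (-3)r₂)/√80 = - \frac{3}{2} + \frac{11 \sqrt{5}}{20}, and B = -3 - A = - \frac{3}{2} - \frac{11 \sqrt{5}}{20}.
So b(n) = \left(- \frac{3}{2} + \frac{11 \sqrt{5}}{20}\right)\left(3 + 2 \sqrt{5}\right)^n + \left(- \frac{3}{2} - \frac{11 \sqrt{5}}{20}\right)\left(3 - 2 \sqrt{5}\right)^n.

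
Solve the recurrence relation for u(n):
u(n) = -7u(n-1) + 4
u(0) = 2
First-order linear non-homogeneous.
Homogeneous solution: u_h(n) = A·(-7)^n.
Try constant particular solution u_p = K: K = -7K + 4 ⇒ K = \frac{1}{2}.
General: u(n) = A·(-7)^n + \frac{1}{2}.
Apply u(0) = 2: A + \frac{1}{2} = 2 ⇒ A = \frac{3}{2}.
So u(n) = \frac{3 \left(-7\right)^{n}}{2} + \frac{1}{2}.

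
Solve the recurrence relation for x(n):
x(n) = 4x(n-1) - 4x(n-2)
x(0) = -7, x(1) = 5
Characteristic equation: x² - 4x + 4 = 0, which is (x - (2))².
Repeated root r = 2.
General solution: x(n) = (A + Bn)·(2)^n.
From x(0) = -7: A = -7.
From x(1) = 5: (A + B)·(2) = 5 ⇒ B = \frac{19}{2}.
So x(n) = \left(\frac{19 n}{2} - 7\right) \cdot (2)^n.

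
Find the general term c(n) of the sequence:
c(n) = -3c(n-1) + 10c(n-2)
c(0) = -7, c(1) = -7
Characteristic equation: x² + 3x - 10 = 0, which factors as (x - (-5))(x - (2)) = 0.
Roots r₁ = -5, r₂ = 2 (distinct).
General solution: c(n) = A·(-5)^n + B·(2)^n.
From c(0) = -7: A + B = -7.
From c(1) = -7: -5A + 2B = -7.
Solving: A = -1, B = -6.
So c(n) = - \left(-5\right)^{n} - 6 \cdot 2^{n}.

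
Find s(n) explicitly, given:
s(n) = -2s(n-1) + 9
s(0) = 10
First-order linear non-homogeneous.
Homogeneous solution: s_h(n) = A·(-2)^n.
Try constant particular solution s_p = K: K = -2K + 9 ⇒ K = 3.
General: s(n) = A·(-2)^n + 3.
Apply s(0) = 10: A + 3 = 10 ⇒ A = 7.
So s(n) = 7 \left(-2\right)^{n} + 3.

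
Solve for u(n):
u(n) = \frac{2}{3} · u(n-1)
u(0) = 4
Pure geometric recurrence with ratio \frac{2}{3}.
By induction u(n) = u(0) · (\frac{2}{3})^n = 4 \left(\frac{2}{3}\right)^{n}.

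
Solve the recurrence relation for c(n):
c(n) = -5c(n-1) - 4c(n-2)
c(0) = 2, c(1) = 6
Characteristic equation: x² + 5x + 4 = 0, which factors as (x - (-4))(x - (-1)) = 0.
Roots r₁ = -4, r₂ = -1 (distinct).
General solution: c(n) = A·(-4)^n + B·(-1)^n.
From c(0) = 2: A + B = 2.
From c(1) = 6: -4A - B = 6.
Solving: A = - \frac{8}{3}, B = \frac{14}{3}.
So c(n) = \frac{14 \left(-1\right)^{n}}{3} - \frac{8 \left(-4\right)^{n}}{3}.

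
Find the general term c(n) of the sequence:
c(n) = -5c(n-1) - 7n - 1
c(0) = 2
First-order linear with linear forcing.
Homogeneous solution: c_h(n) = A·(-5)^n.
Try particular c_p(n) = pn + q. Substituting:
  pn + q = -5(p(n-1) + q) - 7n - 1.
Matching the n-coefficient: p = -5p - 7 ⇒ p = - \frac{7}{6}.
Matching constants: q = 5p - 5q - 1 ⇒ q = - \frac{41}{36}.
General: c(n) = A·(-5)^n - \frac{7 n}{6} - \frac{41}{36}.
Apply c(0) = 2: A - \frac{41}{36} = 2 ⇒ A = \frac{113}{36}.
So c(n) = \frac{113 \left(-5\right)^{n}}{36} - \frac{7 n}{6} - \frac{41}{36}.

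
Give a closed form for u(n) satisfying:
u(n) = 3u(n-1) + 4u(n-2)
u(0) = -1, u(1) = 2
Characteristic equation: x² - 3x - 4 = 0, which factors as (x - (-1))(x - (4)) = 0.
Roots r₁ = -1, r₂ = 4 (distinct).
General solution: u(n) = A·(-1)^n + B·(4)^n.
From u(0) = -1: A + B = -1.
From u(1) = 2: -A + 4B = 2.
Solving: A = - \frac{6}{5}, B = \frac{1}{5}.
So u(n) = - \frac{6 \left(-1\right)^{n}}{5} + \frac{4^{n}}{5}.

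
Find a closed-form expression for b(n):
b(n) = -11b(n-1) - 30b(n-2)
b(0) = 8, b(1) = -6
Characteristic equation: x² + 11x + 30 = 0, which factors as (x - (-5))(x - (-6)) = 0.
Roots r₁ = -5, r₂ = -6 (distinct).
General solution: b(n) = A·(-5)^n + B·(-6)^n.
From b(0) = 8: A + B = 8.
From b(1) = -6: -5A - 6B = -6.
Solving: A = 42, B = -34.
So b(n) = 42 \left(-5\right)^{n} - 34 \left(-6\right)^{n}.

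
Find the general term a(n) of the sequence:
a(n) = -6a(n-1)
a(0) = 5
This is a homogeneous first-order recurrence with ratio -6.
By induction a(n) = a(0) · (-6)^n = 5 \left(-6\right)^{n}.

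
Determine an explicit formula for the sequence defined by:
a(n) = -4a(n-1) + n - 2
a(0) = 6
First-order linear with linear forcing.
Homogeneous solution: a_h(n) = A·(-4)^n.
Try particular a_p(n) = pn + q. Substituting:
  pn + q = -4(p(n-1) + q) + n - 2.
Matching the n-coefficient: p = -4p + 1 ⇒ p = \frac{1}{5}.
Matching constants: q = 4p - 4q - 2 ⇒ q = - \frac{6}{25}.
General: a(n) = A·(-4)^n + \frac{n}{5} - \frac{6}{25}.
Apply a(0) = 6: A - \frac{6}{25} = 6 ⇒ A = \frac{156}{25}.
So a(n) = \frac{156 \left(-4\right)^{n}}{25} + \frac{n}{5} - \frac{6}{25}.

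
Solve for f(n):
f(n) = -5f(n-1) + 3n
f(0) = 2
First-order linear with linear forcing.
Homogeneous solution: f_h(n) = A·(-5)^n.
Try particular f_p(n) = pn + q. Substituting:
  pn + q = -5(p(n-1) + q) + 3n.
Matching the n-coefficient: p = -5p + 3 ⇒ p = \frac{1}{2}.
Matching constants: q = 5p - 5q ⇒ q = \frac{5}{12}.
General: f(n) = A·(-5)^n + \frac{n}{2} + \frac{5}{12}.
Apply f(0) = 2: A + \frac{5}{12} = 2 ⇒ A = \frac{19}{12}.
So f(n) = \frac{19 \left(-5\right)^{n}}{12} + \frac{n}{2} + \frac{5}{12}.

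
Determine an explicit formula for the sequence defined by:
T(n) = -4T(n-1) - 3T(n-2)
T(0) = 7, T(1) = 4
Characteristic equation: x² + 4x + 3 = 0, which factors as (x - (-1))(x - (-3)) = 0.
Roots r₁ = -1, r₂ = -3 (distinct).
General solution: T(n) = A·(-1)^n + B·(-3)^n.
From T(0) = 7: A + B = 7.
From T(1) = 4: -A - 3B = 4.
Solving: A = \frac{25}{2}, B = - \frac{11}{2}.
So T(n) = \frac{25 \left(-1\right)^{n}}{2} - \frac{11 \left(-3\right)^{n}}{2}.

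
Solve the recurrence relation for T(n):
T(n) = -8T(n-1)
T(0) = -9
This is a homogeneous first-order recurrence with ratio -8.
By induction T(n) = T(0) · (-8)^n = - 9 \left(-8\right)^{n}.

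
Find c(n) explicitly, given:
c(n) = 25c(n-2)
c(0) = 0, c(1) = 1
Characteristic equation: x² - 25 = 0, which factors as (x - (5))(x - (-5)) = 0.
Roots r₁ = 5, r₂ = -5 (distinct).
General solution: c(n) = A·(5)^n + B·(-5)^n.
From c(0) = 0: A + B = 0.
From c(1) = 1: 5A - 5B = 1.
Solving: A = \frac{1}{10}, B = - \frac{1}{10}.
So c(n) = - \frac{\left(-5\right)^{n}}{10} + \frac{5^{n}}{10}.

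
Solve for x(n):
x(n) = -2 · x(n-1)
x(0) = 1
Pure geometric recurrence with ratio -2.
By induction x(n) = x(0) · (-2)^n = \left(-2\right)^{n}.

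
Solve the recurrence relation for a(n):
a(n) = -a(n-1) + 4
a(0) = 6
First-order linear non-homogeneous.
Homogeneous solution: a_h(n) = A·(-1)^n.
Try constant particular solution a_p = K: K = -K + 4 ⇒ K = 2.
General: a(n) = A·(-1)^n + 2.
Apply a(0) = 6: A + 2 = 6 ⇒ A = 4.
So a(n) = 4 \left(-1\right)^{n} + 2.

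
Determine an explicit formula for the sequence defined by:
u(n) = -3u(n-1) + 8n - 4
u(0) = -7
First-order linear with linear forcing.
Homogeneous solution: u_h(n) = A·(-3)^n.
Try particular u_p(n) = pn + q. Substituting:
  pn + q = -3(p(n-1) + q) + 8n - 4.
Matching the n-coefficient: p = -3p + 8 ⇒ p = 2.
Matching constants: q = 3p - 3q - 4 ⇒ q = \frac{1}{2}.
General: u(n) = A·(-3)^n + 2 n + \frac{1}{2}.
Apply u(0) = -7: A + \frac{1}{2} = -7 ⇒ A = - \frac{15}{2}.
So u(n) = - \frac{15 \left(-3\right)^{n}}{2} + 2 n + \frac{1}{2}.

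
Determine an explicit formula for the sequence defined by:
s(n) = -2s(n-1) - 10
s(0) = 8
First-order linear non-homogeneous.
Homogeneous solution: s_h(n) = A·(-2)^n.
Try constant particular solution s_p = K: K = -2K - 10 ⇒ K = - \frac{10}{3}.
General: s(n) = A·(-2)^n - \frac{10}{3}.
Apply s(0) = 8: A - \frac{10}{3} = 8 ⇒ A = \frac{34}{3}.
So s(n) = \frac{34 \left(-2\right)^{n}}{3} - \frac{10}{3}.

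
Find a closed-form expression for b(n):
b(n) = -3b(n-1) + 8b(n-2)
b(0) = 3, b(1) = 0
Characteristic equation: x² + 3x - 8 = 0.
Discriminant Δ = (-3)² + 4·(8) = 41.
Roots r₁,₂ = (-3 ± √41)/2, so r₁ = - \frac{3}{2} + \frac{\sqrt{41}}{2}, r₂ = - \frac{\sqrt{41}}{2} - \frac{3}{2}.
General solution: b(n) = A·r₁^n + B·r₂^n.
From the initial conditions, A + B = 3 and r₁A + r₂B = 0.
Since r₁ - r₂ = √41: A = (0 - (3)r₂)/√41 = \frac{9 \sqrt{41}}{82} + \frac{3}{2}, and B = 3 - A = \frac{3}{2} - \frac{9 \sqrt{41}}{82}.
So b(n) = \left(\frac{9 \sqrt{41}}{82} + \frac{3}{2}\right)\left(- \frac{3}{2} + \frac{\sqrt{41}}{2}\right)^n + \left(\frac{3}{2} - \frac{9 \sqrt{41}}{82}\right)\left(- \frac{\sqrt{41}}{2} - \frac{3}{2}\right)^n.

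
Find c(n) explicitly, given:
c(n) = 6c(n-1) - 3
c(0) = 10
First-order linear non-homogeneous.
Homogeneous solution: c_h(n) = A·(6)^n.
Try constant particular solution c_p = K: K = 6K - 3 ⇒ K = \frac{3}{5}.
General: c(n) = A·(6)^n + \frac{3}{5}.
Apply c(0) = 10: A + \frac{3}{5} = 10 ⇒ A = \frac{47}{5}.
So c(n) = \frac{47 \cdot 6^{n}}{5} + \frac{3}{5}.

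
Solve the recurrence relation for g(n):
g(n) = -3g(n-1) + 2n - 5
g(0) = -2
First-order linear with linear forcing.
Homogeneous solution: g_h(n) = A·(-3)^n.
Try particular g_p(n) = pn + q. Substituting:
  pn + q = -3(p(n-1) + q) + 2n - 5.
Matching the n-coefficient: p = -3p + 2 ⇒ p = \frac{1}{2}.
Matching constants: q = 3p - 3q - 5 ⇒ q = - \frac{7}{8}.
General: g(n) = A·(-3)^n + \frac{n}{2} - \frac{7}{8}.
Apply g(0) = -2: A - \frac{7}{8} = -2 ⇒ A = - \frac{9}{8}.
So g(n) = - \frac{9 \left(-3\right)^{n}}{8} + \frac{n}{2} - \frac{7}{8}.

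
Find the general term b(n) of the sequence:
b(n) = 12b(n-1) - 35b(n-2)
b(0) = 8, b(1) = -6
Characteristic equation: x² - 12x + 35 = 0, which factors as (x - (7))(x - (5)) = 0.
Roots r₁ = 7, r₂ = 5 (distinct).
General solution: b(n) = A·(7)^n + B·(5)^n.
From b(0) = 8: A + B = 8.
From b(1) = -6: 7A + 5B = -6.
Solving: A = -23, B = 31.
So b(n) = 31 \cdot 5^{n} - 23 \cdot 7^{n}.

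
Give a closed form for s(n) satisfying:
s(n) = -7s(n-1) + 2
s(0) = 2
First-order linear non-homogeneous.
Homogeneous solution: s_h(n) = A·(-7)^n.
Try constant particular solution s_p = K: K = -7K + 2 ⇒ K = \frac{1}{4}.
General: s(n) = A·(-7)^n + \frac{1}{4}.
Apply s(0) = 2: A + \frac{1}{4} = 2 ⇒ A = \frac{7}{4}.
So s(n) = \frac{7 \left(-7\right)^{n}}{4} + \frac{1}{4}.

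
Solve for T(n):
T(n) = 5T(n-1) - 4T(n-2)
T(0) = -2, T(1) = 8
Characteristic equation: x² - 5x + 4 = 0, which factors as (x - (1))(x - (4)) = 0.
Roots r₁ = 1, r₂ = 4 (distinct).
General solution: T(n) = A·(1)^n + B·(4)^n.
From T(0) = -2: A + B = -2.
From T(1) = 8: A + 4B = 8.
Solving: A = - \frac{16}{3}, B = \frac{10}{3}.
So T(n) = \frac{10 \cdot 4^{n}}{3} - \frac{16}{3}.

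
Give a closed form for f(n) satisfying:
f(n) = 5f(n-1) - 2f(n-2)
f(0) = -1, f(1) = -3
Characteristic equation: x² - 5x + 2 = 0.
Discriminant Δ = (5)² + 4·(-2) = 17.
Roots r₁,₂ = (5 ± √17)/2, so r₁ = \frac{\sqrt{17}}{2} + \frac{5}{2}, r₂ = \frac{5}{2} - \frac{\sqrt{17}}{2}.
General solution: f(n) = A·r₁^n + B·r₂^n.
From the initial conditions, A + B = -1 and r₁A + r₂B = -3.
Since r₁ - r₂ = √17: A = (-3 - (-1)r₂)/√17 = - \frac{1}{2} - \frac{\sqrt{17}}{34}, and B = -1 - A = - \frac{1}{2} + \frac{\sqrt{17}}{34}.
So f(n) = \left(- \frac{1}{2} - \frac{\sqrt{17}}{34}\right)\left(\frac{\sqrt{17}}{2} + \frac{5}{2}\right)^n + \left(- \frac{1}{2} + \frac{\sqrt{17}}{34}\right)\left(\frac{5}{2} - \frac{\sqrt{17}}{2}\right)^n.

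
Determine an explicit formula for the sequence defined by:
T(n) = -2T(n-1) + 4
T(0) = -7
First-order linear non-homogeneous.
Homogeneous solution: T_h(n) = A·(-2)^n.
Try constant particular solution T_p = K: K = -2K + 4 ⇒ K = \frac{4}{3}.
General: T(n) = A·(-2)^n + \frac{4}{3}.
Apply T(0) = -7: A + \frac{4}{3} = -7 ⇒ A = - \frac{25}{3}.
So T(n) = \frac{4}{3} - \frac{25 \left(-2\right)^{n}}{3}.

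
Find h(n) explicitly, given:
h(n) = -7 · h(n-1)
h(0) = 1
Pure geometric recurrence with ratio -7.
By induction h(n) = h(0) · (-7)^n = \left(-7\right)^{n}.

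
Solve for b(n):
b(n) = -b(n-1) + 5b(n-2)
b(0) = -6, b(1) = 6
Characteristic equation: x² + x - 5 = 0.
Discriminant Δ = (-1)² + 4·(5) = 21.
Roots r₁,₂ = (-1 ± √21)/2, so r₁ = - \frac{1}{2} + \frac{\sqrt{21}}{2}, r₂ = - \frac{\sqrt{21}}{2} - \frac{1}{2}.
General solution: b(n) = A·r₁^n + B·r₂^n.
From the initial conditions, A + B = -6 and r₁A + r₂B = 6.
Since r₁ - r₂ = √21: A = (6 - (-6)r₂)/√21 = -3 + \frac{\sqrt{21}}{7}, and B = -6 - A = -3 - \frac{\sqrt{21}}{7}.
So b(n) = \left(-3 + \frac{\sqrt{21}}{7}\right)\left(- \frac{1}{2} + \frac{\sqrt{21}}{2}\right)^n + \left(-3 - \frac{\sqrt{21}}{7}\right)\left(- \frac{\sqrt{21}}{2} - \frac{1}{2}\right)^n.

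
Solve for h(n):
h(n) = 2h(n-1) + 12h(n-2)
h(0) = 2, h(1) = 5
Characteristic equation: x² - 2x - 12 = 0.
Discriminant Δ = (2)² + 4·(12) = 52.
Roots r₁,₂ = (2 ± √52)/2, so r₁ = 1 + \sqrt{13}, r₂ = 1 - \sqrt{13}.
General solution: h(n) = A·r₁^n + B·r₂^n.
From the initial conditions, A + B = 2 and r₁A + r₂B = 5.
Since r₁ - r₂ = √52: A = (5 - (2)r₂)/√52 = \frac{3 \sqrt{13}}{26} + 1, and B = 2 - A = 1 - \frac{3 \sqrt{13}}{26}.
So h(n) = \left(\frac{3 \sqrt{13}}{26} + 1\right)\left(1 + \sqrt{13}\right)^n + \left(1 - \frac{3 \sqrt{13}}{26}\right)\left(1 - \sqrt{13}\right)^n.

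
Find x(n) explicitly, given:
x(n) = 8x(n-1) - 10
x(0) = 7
First-order linear non-homogeneous.
Homogeneous solution: x_h(n) = A·(8)^n.
Try constant particular solution x_p = K: K = 8K - 10 ⇒ K = \frac{10}{7}.
General: x(n) = A·(8)^n + \frac{10}{7}.
Apply x(0) = 7: A + \frac{10}{7} = 7 ⇒ A = \frac{39}{7}.
So x(n) = \frac{39 \cdot 8^{n}}{7} + \frac{10}{7}.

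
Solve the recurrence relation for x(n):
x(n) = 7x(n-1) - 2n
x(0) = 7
First-order linear with linear forcing.
Homogeneous solution: x_h(n) = A·(7)^n.
Try particular x_p(n) = pn + q. Substituting:
  pn + q = 7(p(n-1) + q) - 2n.
Matching the n-coefficient: p = 7p - 2 ⇒ p = \frac{1}{3}.
Matching constants: q = -7p + 7q ⇒ q = \frac{7}{18}.
General: x(n) = A·(7)^n + \frac{n}{3} + \frac{7}{18}.
Apply x(0) = 7: A + \frac{7}{18} = 7 ⇒ A = \frac{119}{18}.
So x(n) = \frac{119 \cdot 7^{n}}{18} + \frac{n}{3} + \frac{7}{18}.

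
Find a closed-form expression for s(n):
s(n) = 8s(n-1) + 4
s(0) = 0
First-order linear non-homogeneous.
Homogeneous solution: s_h(n) = A·(8)^n.
Try constant particular solution s_p = K: K = 8K + 4 ⇒ K = - \frac{4}{7}.
General: s(n) = A·(8)^n - \frac{4}{7}.
Apply s(0) = 0: A - \frac{4}{7} = 0 ⇒ A = \frac{4}{7}.
So s(n) = \frac{4 \cdot 8^{n}}{7} - \frac{4}{7}.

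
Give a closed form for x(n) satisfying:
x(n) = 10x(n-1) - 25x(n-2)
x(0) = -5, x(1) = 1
Characteristic equation: x² - 10x + 25 = 0, which is (x - (5))².
Repeated root r = 5.
General solution: x(n) = (A + Bn)·(5)^n.
From x(0) = -5: A = -5.
From x(1) = 1: (A + B)·(5) = 1 ⇒ B = \frac{26}{5}.
So x(n) = \left(\frac{26 n}{5} - 5\right) \cdot (5)^n.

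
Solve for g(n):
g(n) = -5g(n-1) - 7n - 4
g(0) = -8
First-order linear with linear forcing.
Homogeneous solution: g_h(n) = A·(-5)^n.
Try particular g_p(n) = pn + q. Substituting:
  pn + q = -5(p(n-1) + q) - 7n - 4.
Matching the n-coefficient: p = -5p - 7 ⇒ p = - \frac{7}{6}.
Matching constants: q = 5p - 5q - 4 ⇒ q = - \frac{59}{36}.
General: g(n) = A·(-5)^n - \frac{7 n}{6} - \frac{59}{36}.
Apply g(0) = -8: A - \frac{59}{36} = -8 ⇒ A = - \frac{229}{36}.
So g(n) = - \frac{229 \left(-5\right)^{n}}{36} - \frac{7 n}{6} - \frac{59}{36}.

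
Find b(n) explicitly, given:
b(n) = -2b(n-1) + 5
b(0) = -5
First-order linear non-homogeneous.
Homogeneous solution: b_h(n) = A·(-2)^n.
Try constant particular solution b_p = K: K = -2K + 5 ⇒ K = \frac{5}{3}.
General: b(n) = A·(-2)^n + \frac{5}{3}.
Apply b(0) = -5: A + \frac{5}{3} = -5 ⇒ A = - \frac{20}{3}.
So b(n) = \frac{5}{3} - \frac{20 \left(-2\right)^{n}}{3}.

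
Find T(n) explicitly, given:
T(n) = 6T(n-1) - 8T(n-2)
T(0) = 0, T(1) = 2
Characteristic equation: x² - 6x + 8 = 0, which factors as (x - (4))(x - (2)) = 0.
Roots r₁ = 4, r₂ = 2 (distinct).
General solution: T(n) = A·(4)^n + B·(2)^n.
From T(0) = 0: A + B = 0.
From T(1) = 2: 4A + 2B = 2.
Solving: A = 1, B = -1.
So T(n) = - 2^{n} + 4^{n}.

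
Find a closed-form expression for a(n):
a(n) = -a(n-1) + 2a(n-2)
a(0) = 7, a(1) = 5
Characteristic equation: x² + x - 2 = 0, which factors as (x - (-2))(x - (1)) = 0.
Roots r₁ = -2, r₂ = 1 (distinct).
General solution: a(n) = A·(-2)^n + B·(1)^n.
From a(0) = 7: A + B = 7.
From a(1) = 5: -2A + B = 5.
Solving: A = \frac{2}{3}, B = \frac{19}{3}.
So a(n) = \frac{2 \left(-2\right)^{n}}{3} + \frac{19}{3}.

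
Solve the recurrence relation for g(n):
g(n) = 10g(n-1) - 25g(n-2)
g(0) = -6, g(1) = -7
Characteristic equation: x² - 10x + 25 = 0, which is (x - (5))².
Repeated root r = 5.
General solution: g(n) = (A + Bn)·(5)^n.
From g(0) = -6: A = -6.
From g(1) = -7: (A + B)·(5) = -7 ⇒ B = \frac{23}{5}.
So g(n) = \left(\frac{23 n}{5} - 6\right) \cdot (5)^n.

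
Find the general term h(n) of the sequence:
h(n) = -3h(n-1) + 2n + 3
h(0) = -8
First-order linear with linear forcing.
Homogeneous solution: h_h(n) = A·(-3)^n.
Try particular h_p(n) = pn + q. Substituting:
  pn + q = -3(p(n-1) + q) + 2n + 3.
Matching the n-coefficient: p = -3p + 2 ⇒ p = \frac{1}{2}.
Matching constants: q = 3p - 3q + 3 ⇒ q = \frac{9}{8}.
General: h(n) = A·(-3)^n + \frac{n}{2} + \frac{9}{8}.
Apply h(0) = -8: A + \frac{9}{8} = -8 ⇒ A = - \frac{73}{8}.
So h(n) = - \frac{73 \left(-3\right)^{n}}{8} + \frac{n}{2} + \frac{9}{8}.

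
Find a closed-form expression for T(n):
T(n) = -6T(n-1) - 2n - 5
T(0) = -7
First-order linear with linear forcing.
Homogeneous solution: T_h(n) = A·(-6)^n.
Try particular T_p(n) = pn + q. Substituting:
  pn + q = -6(p(n-1) + q) - 2n - 5.
Matching the n-coefficient: p = -6p - 2 ⇒ p = - \frac{2}{7}.
Matching constants: q = 6p - 6q - 5 ⇒ q = - \frac{47}{49}.
General: T(n) = A·(-6)^n - \frac{2 n}{7} - \frac{47}{49}.
Apply T(0) = -7: A - \frac{47}{49} = -7 ⇒ A = - \frac{296}{49}.
So T(n) = - \frac{296 \left(-6\right)^{n}}{49} - \frac{2 n}{7} - \frac{47}{49}.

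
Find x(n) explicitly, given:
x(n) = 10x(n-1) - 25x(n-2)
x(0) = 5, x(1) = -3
Characteristic equation: x² - 10x + 25 = 0, which is (x - (5))².
Repeated root r = 5.
General solution: x(n) = (A + Bn)·(5)^n.
From x(0) = 5: A = 5.
From x(1) = -3: (A + B)·(5) = -3 ⇒ B = - \frac{28}{5}.
So x(n) = \left(5 - \frac{28 n}{5}\right) \cdot (5)^n.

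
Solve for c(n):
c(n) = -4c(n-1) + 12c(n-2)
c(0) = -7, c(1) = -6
Characteristic equation: x² + 4x - 12 = 0, which factors as (x - (-6))(x - (2)) = 0.
Roots r₁ = -6, r₂ = 2 (distinct).
General solution: c(n) = A·(-6)^n + B·(2)^n.
From c(0) = -7: A + B = -7.
From c(1) = -6: -6A + 2B = -6.
Solving: A = -1, B = -6.
So c(n) = - \left(-6\right)^{n} - 6 \cdot 2^{n}.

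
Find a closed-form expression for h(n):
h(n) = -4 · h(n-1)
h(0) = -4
Pure geometric recurrence with ratio -4.
By induction h(n) = h(0) · (-4)^n = - 4 \left(-4\right)^{n}.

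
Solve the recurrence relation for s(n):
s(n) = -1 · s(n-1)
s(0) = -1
Pure geometric recurrence with ratio -1.
By induction s(n) = s(0) · (-1)^n = - \left(-1\right)^{n}.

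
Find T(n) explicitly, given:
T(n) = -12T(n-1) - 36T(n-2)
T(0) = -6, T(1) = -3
Characteristic equation: x² + 12x + 36 = 0, which is (x - (-6))².
Repeated root r = -6.
General solution: T(n) = (A + Bn)·(-6)^n.
From T(0) = -6: A = -6.
From T(1) = -3: (A + B)·(-6) = -3 ⇒ B = \frac{13}{2}.
So T(n) = \left(\frac{13 n}{2} - 6\right) \cdot (-6)^n.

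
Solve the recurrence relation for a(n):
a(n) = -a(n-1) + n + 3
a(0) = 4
First-order linear with linear forcing.
Homogeneous solution: a_h(n) = A·(-1)^n.
Try particular a_p(n) = pn + q. Substituting:
  pn + q = -(p(n-1) + q) + n + 3.
Matching the n-coefficient: p = -p + 1 ⇒ p = \frac{1}{2}.
Matching constants: q = p - q + 3 ⇒ q = \frac{7}{4}.
General: a(n) = A·(-1)^n + \frac{n}{2} + \frac{7}{4}.
Apply a(0) = 4: A + \frac{7}{4} = 4 ⇒ A = \frac{9}{4}.
So a(n) = \frac{9 \left(-1\right)^{n}}{4} + \frac{n}{2} + \frac{7}{4}.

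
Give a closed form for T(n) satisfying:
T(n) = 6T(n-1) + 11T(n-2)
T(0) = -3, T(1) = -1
Characteristic equation: x² - 6x - 11 = 0.
Discriminant Δ = (6)² + 4·(11) = 80.
Roots r₁,₂ = (6 ± √80)/2, so r₁ = 3 + 2 \sqrt{5}, r₂ = 3 - 2 \sqrt{5}.
General solution: T(n) = A·r₁^n + B·r₂^n.
From the initial conditions, A + B = -3 and r₁A + r₂B = -1.
Since r₁ - r₂ = √80: A = (-1 - (-3)r₂)/√80 = - \frac{3}{2} + \frac{2 \sqrt{5}}{5}, and B = -3 - A = - \frac{3}{2} - \frac{2 \sqrt{5}}{5}.
So T(n) = \left(- \frac{3}{2} + \frac{2 \sqrt{5}}{5}\right)\left(3 + 2 \sqrt{5}\right)^n + \left(- \frac{3}{2} - \frac{2 \sqrt{5}}{5}\right)\left(3 - 2 \sqrt{5}\right)^n.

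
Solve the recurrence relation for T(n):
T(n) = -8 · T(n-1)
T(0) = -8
Pure geometric recurrence with ratio -8.
By induction T(n) = T(0) · (-8)^n = - 8 \left(-8\right)^{n}.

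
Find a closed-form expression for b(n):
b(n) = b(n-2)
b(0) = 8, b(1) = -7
Characteristic equation: x² - 1 = 0, which factors as (x - (1))(x - (-1)) = 0.
Roots r₁ = 1, r₂ = -1 (distinct).
General solution: b(n) = A·(1)^n + B·(-1)^n.
From b(0) = 8: A + B = 8.
From b(1) = -7: A - B = -7.
Solving: A = \frac{1}{2}, B = \frac{15}{2}.
So b(n) = \frac{15 \left(-1\right)^{n}}{2} + \frac{1}{2}.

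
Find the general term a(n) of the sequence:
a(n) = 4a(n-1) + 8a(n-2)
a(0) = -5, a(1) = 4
Characteristic equation: x² - 4x - 8 = 0.
Discriminant Δ = (4)² + 4·(8) = 48.
Roots r₁,₂ = (4 ± √48)/2, so r₁ = 2 + 2 \sqrt{3}, r₂ = 2 - 2 \sqrt{3}.
General solution: a(n) = A·r₁^n + B·r₂^n.
From the initial conditions, A + B = -5 and r₁A + r₂B = 4.
Since r₁ - r₂ = √48: A = (4 - (-5)r₂)/√48 = - \frac{5}{2} + \frac{7 \sqrt{3}}{6}, and B = -5 - A = - \frac{5}{2} - \frac{7 \sqrt{3}}{6}.
So a(n) = \left(- \frac{5}{2} + \frac{7 \sqrt{3}}{6}\right)\left(2 + 2 \sqrt{3}\right)^n + \left(- \frac{5}{2} - \frac{7 \sqrt{3}}{6}\right)\left(2 - 2 \sqrt{3}\right)^n.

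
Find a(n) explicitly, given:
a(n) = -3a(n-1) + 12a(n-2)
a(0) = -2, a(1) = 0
Characteristic equation: x² + 3x - 12 = 0.
Discriminant Δ = (-3)² + 4·(12) = 57.
Roots r₁,₂ = (-3 ± √57)/2, so r₁ = - \frac{3}{2} + \frac{\sqrt{57}}{2}, r₂ = - \frac{\sqrt{57}}{2} - \frac{3}{2}.
General solution: a(n) = A·r₁^n + B·r₂^n.
From the initial conditions, A + B = -2 and r₁A + r₂B = 0.
Since r₁ - r₂ = √57: A = (0 - (-2)r₂)/√57 = -1 - \frac{\sqrt{57}}{19}, and B = -2 - A = -1 + \frac{\sqrt{57}}{19}.
So a(n) = \left(-1 - \frac{\sqrt{57}}{19}\right)\left(- \frac{3}{2} + \frac{\sqrt{57}}{2}\right)^n + \left(-1 + \frac{\sqrt{57}}{19}\right)\left(- \frac{\sqrt{57}}{2} - \frac{3}{2}\right)^n.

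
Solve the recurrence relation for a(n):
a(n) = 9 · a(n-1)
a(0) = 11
Pure geometric recurrence with ratio 9.
By induction a(n) = a(0) · (9)^n = 11 \cdot 9^{n}.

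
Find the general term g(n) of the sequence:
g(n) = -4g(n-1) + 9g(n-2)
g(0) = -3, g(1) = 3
Characteristic equation: x² + 4x - 9 = 0.
Discriminant Δ = (-4)² + 4·(9) = 52.
Roots r₁,₂ = (-4 ± √52)/2, so r₁ = -2 + \sqrt{13}, r₂ = - \sqrt{13} - 2.
General solution: g(n) = A·r₁^n + B·r₂^n.
From the initial conditions, A + B = -3 and r₁A + r₂B = 3.
Since r₁ - r₂ = √52: A = (3 - (-3)r₂)/√52 = - \frac{3}{2} - \frac{3 \sqrt{13}}{26}, and B = -3 - A = - \frac{3}{2} + \frac{3 \sqrt{13}}{26}.
So g(n) = \left(- \frac{3}{2} - \frac{3 \sqrt{13}}{26}\right)\left(-2 + \sqrt{13}\right)^n + \left(- \frac{3}{2} + \frac{3 \sqrt{13}}{26}\right)\left(- \sqrt{13} - 2\right)^n.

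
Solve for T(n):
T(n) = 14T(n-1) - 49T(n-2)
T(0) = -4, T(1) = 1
Characteristic equation: x² - 14x + 49 = 0, which is (x - (7))².
Repeated root r = 7.
General solution: T(n) = (A + Bn)·(7)^n.
From T(0) = -4: A = -4.
From T(1) = 1: (A + B)·(7) = 1 ⇒ B = \frac{29}{7}.
So T(n) = \left(\frac{29 n}{7} - 4\right) \cdot (7)^n.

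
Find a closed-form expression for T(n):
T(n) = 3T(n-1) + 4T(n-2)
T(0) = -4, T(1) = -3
Characteristic equation: x² - 3x - 4 = 0, which factors as (x - (4))(x - (-1)) = 0.
Roots r₁ = 4, r₂ = -1 (distinct).
General solution: T(n) = A·(4)^n + B·(-1)^n.
From T(0) = -4: A + B = -4.
From T(1) = -3: 4A - B = -3.
Solving: A = - \frac{7}{5}, B = - \frac{13}{5}.
So T(n) = - \frac{13 \left(-1\right)^{n}}{5} - \frac{7 \cdot 4^{n}}{5}.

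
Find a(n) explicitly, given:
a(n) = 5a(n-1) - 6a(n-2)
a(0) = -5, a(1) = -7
Characteristic equation: x² - 5x + 6 = 0, which factors as (x - (3))(x - (2)) = 0.
Roots r₁ = 3, r₂ = 2 (distinct).
General solution: a(n) = A·(3)^n + B·(2)^n.
From a(0) = -5: A + B = -5.
From a(1) = -7: 3A + 2B = -7.
Solving: A = 3, B = -8.
So a(n) = - 8 \cdot 2^{n} + 3 \cdot 3^{n}.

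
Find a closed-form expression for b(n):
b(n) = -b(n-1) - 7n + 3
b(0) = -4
First-order linear with linear forcing.
Homogeneous solution: b_h(n) = A·(-1)^n.
Try particular b_p(n) = pn + q. Substituting:
  pn + q = -(p(n-1) + q) - 7n + 3.
Matching the n-coefficient: p = -p - 7 ⇒ p = - \frac{7}{2}.
Matching constants: q = p - q + 3 ⇒ q = - \frac{1}{4}.
General: b(n) = A·(-1)^n - \frac{7 n}{2} - \frac{1}{4}.
Apply b(0) = -4: A - \frac{1}{4} = -4 ⇒ A = - \frac{15}{4}.
So b(n) = - \frac{15 \left(-1\right)^{n}}{4} - \frac{7 n}{2} - \frac{1}{4}.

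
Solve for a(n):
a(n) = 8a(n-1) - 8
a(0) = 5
First-order linear non-homogeneous.
Homogeneous solution: a_h(n) = A·(8)^n.
Try constant particular solution a_p = K: K = 8K - 8 ⇒ K = \frac{8}{7}.
General: a(n) = A·(8)^n + \frac{8}{7}.
Apply a(0) = 5: A + \frac{8}{7} = 5 ⇒ A = \frac{27}{7}.
So a(n) = \frac{27 \cdot 8^{n}}{7} + \frac{8}{7}.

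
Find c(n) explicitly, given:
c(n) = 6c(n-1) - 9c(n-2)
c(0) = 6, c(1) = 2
Characteristic equation: x² - 6x + 9 = 0, which is (x - (3))².
Repeated root r = 3.
General solution: c(n) = (A + Bn)·(3)^n.
From c(0) = 6: A = 6.
From c(1) = 2: (A + B)·(3) = 2 ⇒ B = - \frac{16}{3}.
So c(n) = \left(6 - \frac{16 n}{3}\right) \cdot (3)^n.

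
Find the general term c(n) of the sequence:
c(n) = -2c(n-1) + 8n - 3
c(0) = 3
First-order linear with linear forcing.
Homogeneous solution: c_h(n) = A·(-2)^n.
Try particular c_p(n) = pn + q. Substituting:
  pn + q = -2(p(n-1) + q) + 8n - 3.
Matching the n-coefficient: p = -2p + 8 ⇒ p = \frac{8}{3}.
Matching constants: q = 2p - 2q - 3 ⇒ q = \frac{7}{9}.
General: c(n) = A·(-2)^n + \frac{8 n}{3} + \frac{7}{9}.
Apply c(0) = 3: A + \frac{7}{9} = 3 ⇒ A = \frac{20}{9}.
So c(n) = \frac{20 \left(-2\right)^{n}}{9} + \frac{8 n}{3} + \frac{7}{9}.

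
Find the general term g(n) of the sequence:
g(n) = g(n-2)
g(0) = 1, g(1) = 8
Characteristic equation: x² - 1 = 0, which factors as (x - (1))(x - (-1)) = 0.
Roots r₁ = 1, r₂ = -1 (distinct).
General solution: g(n) = A·(1)^n + B·(-1)^n.
From g(0) = 1: A + B = 1.
From g(1) = 8: A - B = 8.
Solving: A = \frac{9}{2}, B = - \frac{7}{2}.
So g(n) = \frac{9}{2} - \frac{7 \left(-1\right)^{n}}{2}.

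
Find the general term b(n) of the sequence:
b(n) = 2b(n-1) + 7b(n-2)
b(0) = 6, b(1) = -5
Characteristic equation: x² - 2x - 7 = 0.
Discriminant Δ = (2)² + 4·(7) = 32.
Roots r₁,₂ = (2 ± √32)/2, so r₁ = 1 + 2 \sqrt{2}, r₂ = 1 - 2 \sqrt{2}.
General solution: b(n) = A·r₁^n + B·r₂^n.
From the initial conditions, A + B = 6 and r₁A + r₂B = -5.
Since r₁ - r₂ = √32: A = (-5 - (6)r₂)/√32 = 3 - \frac{11 \sqrt{2}}{8}, and B = 6 - A = \frac{11 \sqrt{2}}{8} + 3.
So b(n) = \left(3 - \frac{11 \sqrt{2}}{8}\right)\left(1 + 2 \sqrt{2}\right)^n + \left(\frac{11 \sqrt{2}}{8} + 3\right)\left(1 - 2 \sqrt{2}\right)^n.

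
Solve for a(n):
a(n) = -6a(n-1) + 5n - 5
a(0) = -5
First-order linear with linear forcing.
Homogeneous solution: a_h(n) = A·(-6)^n.
Try particular a_p(n) = pn + q. Substituting:
  pn + q = -6(p(n-1) + q) + 5n - 5.
Matching the n-coefficient: p = -6p + 5 ⇒ p = \frac{5}{7}.
Matching constants: q = 6p - 6q - 5 ⇒ q = - \frac{5}{49}.
General: a(n) = A·(-6)^n + \frac{5 n}{7} - \frac{5}{49}.
Apply a(0) = -5: A - \frac{5}{49} = -5 ⇒ A = - \frac{240}{49}.
So a(n) = - \frac{240 \left(-6\right)^{n}}{49} + \frac{5 n}{7} - \frac{5}{49}.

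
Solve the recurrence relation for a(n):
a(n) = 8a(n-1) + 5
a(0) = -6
First-order linear non-homogeneous.
Homogeneous solution: a_h(n) = A·(8)^n.
Try constant particular solution a_p = K: K = 8K + 5 ⇒ K = - \frac{5}{7}.
General: a(n) = A·(8)^n - \frac{5}{7}.
Apply a(0) = -6: A - \frac{5}{7} = -6 ⇒ A = - \frac{37}{7}.
So a(n) = - \frac{37 \cdot 8^{n}}{7} - \frac{5}{7}.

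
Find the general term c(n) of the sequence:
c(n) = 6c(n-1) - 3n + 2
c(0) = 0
First-order linear with linear forcing.
Homogeneous solution: c_h(n) = A·(6)^n.
Try particular c_p(n) = pn + q. Substituting:
  pn + q = 6(p(n-1) + q) - 3n + 2.
Matching the n-coefficient: p = 6p - 3 ⇒ p = \frac{3}{5}.
Matching constants: q = -6p + 6q + 2 ⇒ q = \frac{8}{25}.
General: c(n) = A·(6)^n + \frac{3 n}{5} + \frac{8}{25}.
Apply c(0) = 0: A + \frac{8}{25} = 0 ⇒ A = - \frac{8}{25}.
So c(n) = - \frac{8 \cdot 6^{n}}{25} + \frac{3 n}{5} + \frac{8}{25}.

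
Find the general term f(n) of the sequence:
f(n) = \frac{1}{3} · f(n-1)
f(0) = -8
Pure geometric recurrence with ratio \frac{1}{3}.
By induction f(n) = f(0) · (\frac{1}{3})^n = - 8 \cdot 3^{- n}.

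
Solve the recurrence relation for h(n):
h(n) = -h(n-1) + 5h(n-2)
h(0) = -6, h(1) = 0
Characteristic equation: x² + x - 5 = 0.
Discriminant Δ = (-1)² + 4·(5) = 21.
Roots r₁,₂ = (-1 ± √21)/2, so r₁ = - \frac{1}{2} + \frac{\sqrt{21}}{2}, r₂ = - \frac{\sqrt{21}}{2} - \frac{1}{2}.
General solution: h(n) = A·r₁^n + B·r₂^n.
From the initial conditions, A + B = -6 and r₁A + r₂B = 0.
Since r₁ - r₂ = √21: A = (0 - (-6)r₂)/√21 = -3 - \frac{\sqrt{21}}{7}, and B = -6 - A = -3 + \frac{\sqrt{21}}{7}.
So h(n) = \left(-3 - \frac{\sqrt{21}}{7}\right)\left(- \frac{1}{2} + \frac{\sqrt{21}}{2}\right)^n + \left(-3 + \frac{\sqrt{21}}{7}\right)\left(- \frac{\sqrt{21}}{2} - \frac{1}{2}\right)^n.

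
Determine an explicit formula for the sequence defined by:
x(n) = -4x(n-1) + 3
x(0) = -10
First-order linear non-homogeneous.
Homogeneous solution: x_h(n) = A·(-4)^n.
Try constant particular solution x_p = K: K = -4K + 3 ⇒ K = \frac{3}{5}.
General: x(n) = A·(-4)^n + \frac{3}{5}.
Apply x(0) = -10: A + \frac{3}{5} = -10 ⇒ A = - \frac{53}{5}.
So x(n) = \frac{3}{5} - \frac{53 \left(-4\right)^{n}}{5}.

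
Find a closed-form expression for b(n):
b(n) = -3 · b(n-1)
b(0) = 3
Pure geometric recurrence with ratio -3.
By induction b(n) = b(0) · (-3)^n = 3 \left(-3\right)^{n}.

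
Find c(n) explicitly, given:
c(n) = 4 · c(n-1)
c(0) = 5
Pure geometric recurrence with ratio 4.
By induction c(n) = c(0) · (4)^n = 5 \cdot 4^{n}.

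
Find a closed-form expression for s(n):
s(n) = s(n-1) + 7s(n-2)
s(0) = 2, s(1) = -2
Characteristic equation: x² - x - 7 = 0.
Discriminant Δ = (1)² + 4·(7) = 29.
Roots r₁,₂ = (1 ± √29)/2, so r₁ = \frac{1}{2} + \frac{\sqrt{29}}{2}, r₂ = \frac{1}{2} - \frac{\sqrt{29}}{2}.
General solution: s(n) = A·r₁^n + B·r₂^n.
From the initial conditions, A + B = 2 and r₁A + r₂B = -2.
Since r₁ - r₂ = √29: A = (-2 - (2)r₂)/√29 = 1 - \frac{3 \sqrt{29}}{29}, and B = 2 - A = \frac{3 \sqrt{29}}{29} + 1.
So s(n) = \left(1 - \frac{3 \sqrt{29}}{29}\right)\left(\frac{1}{2} + \frac{\sqrt{29}}{2}\right)^n + \left(\frac{3 \sqrt{29}}{29} + 1\right)\left(\frac{1}{2} - \frac{\sqrt{29}}{2}\right)^n.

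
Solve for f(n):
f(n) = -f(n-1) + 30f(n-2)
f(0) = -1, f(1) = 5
Characteristic equation: x² + x - 30 = 0, which factors as (x - (-6))(x - (5)) = 0.
Roots r₁ = -6, r₂ = 5 (distinct).
General solution: f(n) = A·(-6)^n + B·(5)^n.
From f(0) = -1: A + B = -1.
From f(1) = 5: -6A + 5B = 5.
Solving: A = - \frac{10}{11}, B = - \frac{1}{11}.
So f(n) = - \frac{10 \left(-6\right)^{n}}{11} - \frac{5^{n}}{11}.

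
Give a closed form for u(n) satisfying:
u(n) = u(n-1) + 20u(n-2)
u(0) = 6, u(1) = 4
Characteristic equation: x² - x - 20 = 0, which factors as (x - (5))(x - (-4)) = 0.
Roots r₁ = 5, r₂ = -4 (distinct).
General solution: u(n) = A·(5)^n + B·(-4)^n.
From u(0) = 6: A + B = 6.
From u(1) = 4: 5A - 4B = 4.
Solving: A = \frac{28}{9}, B = \frac{26}{9}.
So u(n) = \frac{26 \left(-4\right)^{n}}{9} + \frac{28 \cdot 5^{n}}{9}.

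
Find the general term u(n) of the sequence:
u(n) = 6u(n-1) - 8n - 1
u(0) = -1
First-order linear with linear forcing.
Homogeneous solution: u_h(n) = A·(6)^n.
Try particular u_p(n) = pn + q. Substituting:
  pn + q = 6(p(n-1) + q) - 8n - 1.
Matching the n-coefficient: p = 6p - 8 ⇒ p = \frac{8}{5}.
Matching constants: q = -6p + 6q - 1 ⇒ q = \frac{53}{25}.
General: u(n) = A·(6)^n + \frac{8 n}{5} + \frac{53}{25}.
Apply u(0) = -1: A + \frac{53}{25} = -1 ⇒ A = - \frac{78}{25}.
So u(n) = - \frac{78 \cdot 6^{n}}{25} + \frac{8 n}{5} + \frac{53}{25}.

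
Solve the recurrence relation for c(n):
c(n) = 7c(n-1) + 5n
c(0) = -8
First-order linear with linear forcing.
Homogeneous solution: c_h(n) = A·(7)^n.
Try particular c_p(n) = pn + q. Substituting:
  pn + q = 7(p(n-1) + q) + 5n.
Matching the n-coefficient: p = 7p + 5 ⇒ p = - \frac{5}{6}.
Matching constants: q = -7p + 7q ⇒ q = - \frac{35}{36}.
General: c(n) = A·(7)^n - \frac{5 n}{6} - \frac{35}{36}.
Apply c(0) = -8: A - \frac{35}{36} = -8 ⇒ A = - \frac{253}{36}.
So c(n) = - \frac{253 \cdot 7^{n}}{36} - \frac{5 n}{6} - \frac{35}{36}.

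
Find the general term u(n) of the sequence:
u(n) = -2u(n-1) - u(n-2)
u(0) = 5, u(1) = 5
Characteristic equation: x² + 2x + 1 = 0, which is (x - (-1))².
Repeated root r = -1.
General solution: u(n) = (A + Bn)·(-1)^n.
From u(0) = 5: A = 5.
From u(1) = 5: (A + B)·(-1) = 5 ⇒ B = -10.
So u(n) = \left(5 - 10 n\right) \cdot (-1)^n.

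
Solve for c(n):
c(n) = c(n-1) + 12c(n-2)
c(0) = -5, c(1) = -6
Characteristic equation: x² - x - 12 = 0, which factors as (x - (4))(x - (-3)) = 0.
Roots r₁ = 4, r₂ = -3 (distinct).
General solution: c(n) = A·(4)^n + B·(-3)^n.
From c(0) = -5: A + B = -5.
From c(1) = -6: 4A - 3B = -6.
Solving: A = -3, B = -2.
So c(n) = - 2 \left(-3\right)^{n} - 3 \cdot 4^{n}.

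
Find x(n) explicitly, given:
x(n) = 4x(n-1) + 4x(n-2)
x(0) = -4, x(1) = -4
Characteristic equation: x² - 4x - 4 = 0.
Discriminant Δ = (4)² + 4·(4) = 32.
Roots r₁,₂ = (4 ± √32)/2, so r₁ = 2 + 2 \sqrt{2}, r₂ = 2 - 2 \sqrt{2}.
General solution: x(n) = A·r₁^n + B·r₂^n.
From the initial conditions, A + B = -4 and r₁A + r₂B = -4.
Since r₁ - r₂ = √32: A = (-4 - (-4)r₂)/√32 = -2 + \frac{\sqrt{2}}{2}, and B = -4 - A = -2 - \frac{\sqrt{2}}{2}.
So x(n) = \left(-2 + \frac{\sqrt{2}}{2}\right)\left(2 + 2 \sqrt{2}\right)^n + \left(-2 - \frac{\sqrt{2}}{2}\right)\left(2 - 2 \sqrt{2}\right)^n.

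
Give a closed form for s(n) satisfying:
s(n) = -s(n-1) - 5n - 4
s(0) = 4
First-order linear with linear forcing.
Homogeneous solution: s_h(n) = A·(-1)^n.
Try particular s_p(n) = pn + q. Substituting:
  pn + q = -(p(n-1) + q) - 5n - 4.
Matching the n-coefficient: p = -p - 5 ⇒ p = - \frac{5}{2}.
Matching constants: q = p - q - 4 ⇒ q = - \frac{13}{4}.
General: s(n) = A·(-1)^n - \frac{5 n}{2} - \frac{13}{4}.
Apply s(0) = 4: A - \frac{13}{4} = 4 ⇒ A = \frac{29}{4}.
So s(n) = \frac{29 \left(-1\right)^{n}}{4} - \frac{5 n}{2} - \frac{13}{4}.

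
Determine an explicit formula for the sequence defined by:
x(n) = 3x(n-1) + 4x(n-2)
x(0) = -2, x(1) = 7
Characteristic equation: x² - 3x - 4 = 0, which factors as (x - (4))(x - (-1)) = 0.
Roots r₁ = 4, r₂ = -1 (distinct).
General solution: x(n) = A·(4)^n + B·(-1)^n.
From x(0) = -2: A + B = -2.
From x(1) = 7: 4A - B = 7.
Solving: A = 1, B = -3.
So x(n) = - 3 \left(-1\right)^{n} + 4^{n}.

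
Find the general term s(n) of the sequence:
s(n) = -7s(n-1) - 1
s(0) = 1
First-order linear non-homogeneous.
Homogeneous solution: s_h(n) = A·(-7)^n.
Try constant particular solution s_p = K: K = -7K - 1 ⇒ K = - \frac{1}{8}.
General: s(n) = A·(-7)^n - \frac{1}{8}.
Apply s(0) = 1: A - \frac{1}{8} = 1 ⇒ A = \frac{9}{8}.
So s(n) = \frac{9 \left(-7\right)^{n}}{8} - \frac{1}{8}.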